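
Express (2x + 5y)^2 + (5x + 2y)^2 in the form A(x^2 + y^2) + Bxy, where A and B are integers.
29(x^2 + y^2) + 40xy

Expanding: (2x + 5y)^2 = 4x^2 + 20xy + 25y^2
(5x + 2y)^2 = 25x^2 + 20xy + 4y^2
Sum = (4+25)(x^2+y^2) + 40xy = 29(x^2 + y^2) + 40xy
This is symmetric in x and y.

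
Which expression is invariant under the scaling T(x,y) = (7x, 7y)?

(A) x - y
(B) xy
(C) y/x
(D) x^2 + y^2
C

Under the uniform scaling T(x,y) = (7x, 7y):
Substitute the transformed coordinates into each option and compare with the original:
(A) x - y  ->  (7x) - (7y) = 7x - 7y   [differs from x - y: not invariant]
(B) xy  ->  (7x)(7y) = 49xy   [differs from xy: not invariant]
(C) y/x  ->  (7y)/(7x) = y/x   [equals y/x: invariant]
(D) x^2 + y^2  ->  (7x)^2 + (7y)^2 = 49x^2 + 49y^2   [differs from x^2 + y^2: not invariant]

Only option (C), y/x, is unchanged by the transformation.
The common factor 7 cancels in a ratio of coordinates, while sums, products and sums of squares pick up factors of 7 or 49.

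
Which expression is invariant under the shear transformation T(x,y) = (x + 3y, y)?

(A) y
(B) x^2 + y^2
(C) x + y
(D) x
A

Under the shear T(x,y) = (x + 3y, y):
Substitute the transformed coordinates into each option and compare with the original:
(A) y  ->  (y) = y   [equals y: invariant]
(B) x^2 + y^2  ->  (x + 3y)^2 + (y)^2 = x^2 + 6xy + 10y^2   [differs from x^2 + y^2: not invariant]
(C) x + y  ->  (x + 3y) + (y) = x + 4y   [differs from x + y: not invariant]
(D) x  ->  (x + 3y) = x + 3y   [differs from x: not invariant]

Only option (A), y, is unchanged by the transformation.
A horizontal shear moves points parallel to the x-axis, so the y-coordinate (and any function of y alone) is unchanged.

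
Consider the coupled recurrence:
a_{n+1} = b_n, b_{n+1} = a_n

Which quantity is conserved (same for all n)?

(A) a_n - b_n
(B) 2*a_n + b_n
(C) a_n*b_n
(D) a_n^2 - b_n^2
C

Replace a_n by a_{n+1} = b_n and b_n by b_{n+1} = a_n in each option and simplify:
(A) a_n - b_n  ->  (b_n) - (a_n) = -a_n + b_n   [not conserved]
(B) 2*a_n + b_n  ->  2*(b_n) + (a_n) = a_n + 2*b_n   [not conserved]
(C) a_n*b_n  ->  (b_n)*(a_n) = a_n*b_n   [conserved]
(D) a_n^2 - b_n^2  ->  (b_n)^2 - (a_n)^2 = -a_n^2 + b_n^2   [not conserved]

Only (C) a_n*b_n returns to itself after one step, so it is the conserved quantity.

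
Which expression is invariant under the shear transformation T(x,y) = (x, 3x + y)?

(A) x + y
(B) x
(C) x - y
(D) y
B

Under the shear T(x,y) = (x, 3x + y):
Substitute the transformed coordinates into each option and compare with the original:
(A) x + y  ->  (x) + (3x + y) = 4x + y   [differs from x + y: not invariant]
(B) x  ->  (x) = x   [equals x: invariant]
(C) x - y  ->  (x) - (3x + y) = -2x - y   [differs from x - y: not invariant]
(D) y  ->  (3x + y) = 3x + y   [differs from y: not invariant]

Only option (B), x, is unchanged by the transformation.
A vertical shear moves points parallel to the y-axis, so the x-coordinate (and any function of x alone) is unchanged.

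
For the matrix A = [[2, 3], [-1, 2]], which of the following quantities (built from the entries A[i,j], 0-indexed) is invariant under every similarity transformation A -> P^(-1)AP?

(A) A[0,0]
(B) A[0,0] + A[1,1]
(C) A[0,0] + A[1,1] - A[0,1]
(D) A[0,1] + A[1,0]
B

A[0,0] + A[1,1] is the trace of A. By the cyclic property of the trace, tr(P^(-1)AP) = tr(APP^(-1)) = tr(A), so it is the same for every matrix similar to A.

The other combinations are not similarity invariants. For example, take P = [[1, 2], [0, 1]] (det P = 1), so P^(-1) = [[1, -2], [0, 1]] and
B = P^(-1)AP = [[4, 7], [-1, 0]].
Evaluating each option on A and on B:
(A) A[0,0]: 2 for A, 4 for B -> changes
(B) A[0,0] + A[1,1]: 4 for A, 4 for B -> unchanged
(C) A[0,0] + A[1,1] - A[0,1]: 1 for A, -3 for B -> changes
(D) A[0,1] + A[1,0]: 2 for A, 6 for B -> changes

Only (B) A[0,0] + A[1,1] = 4 survives (and it does so for every P, not just this one), so it is the invariant.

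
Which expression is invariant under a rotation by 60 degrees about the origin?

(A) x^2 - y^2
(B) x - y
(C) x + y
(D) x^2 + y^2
D

A rotation by 60 degrees sends (x, y) to (x/2 - sqrt(3)y/2, sqrt(3)x/2 + y/2).
Substitute the transformed coordinates into each option and compare with the original:
(A) x^2 - y^2  ->  (x/2 - sqrt(3)y/2)^2 - (sqrt(3)x/2 + y/2)^2 = -x^2/2 - sqrt(3)xy + y^2/2   [differs from x^2 - y^2: not invariant]
(B) x - y  ->  (x/2 - sqrt(3)y/2) - (sqrt(3)x/2 + y/2) = -sqrt(3)x/2 + x/2 - sqrt(3)y/2 - y/2   [differs from x - y: not invariant]
(C) x + y  ->  (x/2 - sqrt(3)y/2) + (sqrt(3)x/2 + y/2) = x/2 + sqrt(3)x/2 - sqrt(3)y/2 + y/2   [differs from x + y: not invariant]
(D) x^2 + y^2  ->  (x/2 - sqrt(3)y/2)^2 + (sqrt(3)x/2 + y/2)^2 = x^2 + y^2   [equals x^2 + y^2: invariant]

Only option (D), x^2 + y^2, is unchanged by the transformation.
Geometrically, x^2 + y^2 is the squared distance from the origin, which every rotation about the origin preserves.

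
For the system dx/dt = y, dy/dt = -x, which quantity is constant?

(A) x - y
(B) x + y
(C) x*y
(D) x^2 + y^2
D

A first integral I satisfies dI/dt = 0 along every solution. Differentiate each option and use the equation of motion:
(A) d/dt[x - y] = y - (-x) = x + y, not identically 0
(B) d/dt[x + y] = y + (-x) = y - x, not identically 0
(C) d/dt[x*y] = (dx/dt)y + x(dy/dt) = y^2 - x^2, not identically 0
(D) d/dt[x^2 + y^2] = 2x*dx/dt + 2y*dy/dt = 2x*y + 2y*(-x) = 0

Only (D) has zero time-derivative. So x^2 + y^2 (the squared radius; trajectories are circles) is the conserved quantity.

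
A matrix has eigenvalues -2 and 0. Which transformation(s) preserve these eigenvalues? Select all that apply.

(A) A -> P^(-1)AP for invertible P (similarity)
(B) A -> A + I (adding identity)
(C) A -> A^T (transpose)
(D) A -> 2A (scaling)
A and C

Eigenvalues are preserved by:
1. Similarity transformations: A -> P^(-1)AP (same characteristic polynomial)
2. Transpose: A^T has the same eigenvalues as A

Eigenvalues are NOT preserved by:
- Adding identity: eigenvalues become -2+1, 0+1
- Scaling: eigenvalues become -4, 0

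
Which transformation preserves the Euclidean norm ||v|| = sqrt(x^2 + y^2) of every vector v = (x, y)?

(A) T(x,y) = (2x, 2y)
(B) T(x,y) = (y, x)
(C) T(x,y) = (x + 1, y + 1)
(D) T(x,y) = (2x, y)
B

A transformation preserves a norm if ||T(v)|| = ||v|| for every v; a single vector where the norm changes rules an option out.

(A) T(x,y) = (2x, 2y): v = (1, 0) has norm sqrt((1)^2 + (0)^2) = 1, but T(v) = (2, 0) has norm 2 -- not preserved.
(B) T(x,y) = (y, x): preserves the norm -- it is an orthogonal map (a rotation/reflection), and (y)^2 + (x)^2 simplifies to x^2 + y^2.
(C) T(x,y) = (x + 1, y + 1): v = (1, 0) has norm sqrt((1)^2 + (0)^2) = 1, but T(v) = (2, 1) has norm sqrt(5) -- not preserved.
(D) T(x,y) = (2x, y): v = (1, 0) has norm sqrt((1)^2 + (0)^2) = 1, but T(v) = (2, 0) has norm 2 -- not preserved.

Therefore the answer is (B).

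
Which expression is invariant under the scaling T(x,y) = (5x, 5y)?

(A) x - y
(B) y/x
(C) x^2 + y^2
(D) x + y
B

Under the uniform scaling T(x,y) = (5x, 5y):
Substitute the transformed coordinates into each option and compare with the original:
(A) x - y  ->  (5x) - (5y) = 5x - 5y   [differs from x - y: not invariant]
(B) y/x  ->  (5y)/(5x) = y/x   [equals y/x: invariant]
(C) x^2 + y^2  ->  (5x)^2 + (5y)^2 = 25x^2 + 25y^2   [differs from x^2 + y^2: not invariant]
(D) x + y  ->  (5x) + (5y) = 5x + 5y   [differs from x + y: not invariant]

Only option (B), y/x, is unchanged by the transformation.
The common factor 5 cancels in a ratio of coordinates, while sums, products and sums of squares pick up factors of 5 or 25.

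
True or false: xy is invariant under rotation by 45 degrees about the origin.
False

Applying rotation by 45 degrees: x' = x*cos(45 degrees) - y*sin(45 degrees) = sqrt(2)x/2 - sqrt(2)y/2, y' = x*sin(45 degrees) + y*cos(45 degrees) = sqrt(2)x/2 + sqrt(2)y/2

Substituting into xy:
(sqrt(2)x/2 - sqrt(2)y/2)(sqrt(2)x/2 + sqrt(2)y/2)
= x^2/2 - y^2/2

This differs from the original expression xy, so it is NOT invariant.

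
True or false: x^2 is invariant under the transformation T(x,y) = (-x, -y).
True

Substitute T(x,y) = (-x, -y) into the expression and compare with the original.

Original: x^2
After applying T: (-x)^2 = x^2

This is identical to the original x^2, so the expression is invariant.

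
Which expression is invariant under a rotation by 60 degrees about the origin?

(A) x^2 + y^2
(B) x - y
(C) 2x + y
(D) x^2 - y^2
A

A rotation by 60 degrees sends (x, y) to (x/2 - sqrt(3)y/2, sqrt(3)x/2 + y/2).
Substitute the transformed coordinates into each option and compare with the original:
(A) x^2 + y^2  ->  (x/2 - sqrt(3)y/2)^2 + (sqrt(3)x/2 + y/2)^2 = x^2 + y^2   [equals x^2 + y^2: invariant]
(B) x - y  ->  (x/2 - sqrt(3)y/2) - (sqrt(3)x/2 + y/2) = -sqrt(3)x/2 + x/2 - sqrt(3)y/2 - y/2   [differs from x - y: not invariant]
(C) 2x + y  ->  2(x/2 - sqrt(3)y/2) + (sqrt(3)x/2 + y/2) = sqrt(3)x/2 + x - sqrt(3)y + y/2   [differs from 2x + y: not invariant]
(D) x^2 - y^2  ->  (x/2 - sqrt(3)y/2)^2 - (sqrt(3)x/2 + y/2)^2 = -x^2/2 - sqrt(3)xy + y^2/2   [differs from x^2 - y^2: not invariant]

Only option (A), x^2 + y^2, is unchanged by the transformation.
Geometrically, x^2 + y^2 is the squared distance from the origin, which every rotation about the origin preserves.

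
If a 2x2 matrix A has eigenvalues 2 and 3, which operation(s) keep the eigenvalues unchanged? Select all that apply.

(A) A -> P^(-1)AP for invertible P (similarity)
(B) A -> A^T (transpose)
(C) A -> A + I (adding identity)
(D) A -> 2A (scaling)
A and B

Eigenvalues are preserved by:
1. Similarity transformations: A -> P^(-1)AP (same characteristic polynomial)
2. Transpose: A^T has the same eigenvalues as A

Eigenvalues are NOT preserved by:
- Adding identity: eigenvalues become 2+1, 3+1
- Scaling: eigenvalues become 4, 6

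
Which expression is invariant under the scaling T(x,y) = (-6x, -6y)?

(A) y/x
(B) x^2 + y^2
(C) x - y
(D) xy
A

Under the uniform scaling T(x,y) = (-6x, -6y):
Substitute the transformed coordinates into each option and compare with the original:
(A) y/x  ->  (-6y)/(-6x) = y/x   [equals y/x: invariant]
(B) x^2 + y^2  ->  (-6x)^2 + (-6y)^2 = 36x^2 + 36y^2   [differs from x^2 + y^2: not invariant]
(C) x - y  ->  (-6x) - (-6y) = -6x + 6y   [differs from x - y: not invariant]
(D) xy  ->  (-6x)(-6y) = 36xy   [differs from xy: not invariant]

Only option (A), y/x, is unchanged by the transformation.
The common factor -6 cancels in a ratio of coordinates, while sums, products and sums of squares pick up factors of -6 or 36.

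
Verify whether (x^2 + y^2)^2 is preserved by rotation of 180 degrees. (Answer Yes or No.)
Yes

Applying rotation by 180 degrees: x' = x*cos(180 degrees) - y*sin(180 degrees) = -x, y' = x*sin(180 degrees) + y*cos(180 degrees) = -y

Substituting into (x^2 + y^2)^2:
((-x)^2 + (-y)^2)^2
= x^4 + 2x^2y^2 + y^4 = (x^2 + y^2)^2

This equals the original expression (x^2 + y^2)^2, so it IS invariant.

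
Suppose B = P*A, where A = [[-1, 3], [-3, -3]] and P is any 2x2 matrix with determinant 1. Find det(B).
12

By the multiplicative property of determinants, det(B) = det(P*A) = det(P) * det(A) = det(A),
so the determinant is invariant under multiplication by any determinant-1 matrix; we just need det(A).

det(A) = (-1)(-3) - (3)(-3) = 3 - (-9) = 12

Therefore det(B) = 1 * 12 = 12.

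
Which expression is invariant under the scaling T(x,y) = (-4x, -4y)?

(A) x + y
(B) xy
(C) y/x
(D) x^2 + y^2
C

Under the uniform scaling T(x,y) = (-4x, -4y):
Substitute the transformed coordinates into each option and compare with the original:
(A) x + y  ->  (-4x) + (-4y) = -4x - 4y   [differs from x + y: not invariant]
(B) xy  ->  (-4x)(-4y) = 16xy   [differs from xy: not invariant]
(C) y/x  ->  (-4y)/(-4x) = y/x   [equals y/x: invariant]
(D) x^2 + y^2  ->  (-4x)^2 + (-4y)^2 = 16x^2 + 16y^2   [differs from x^2 + y^2: not invariant]

Only option (C), y/x, is unchanged by the transformation.
The common factor -4 cancels in a ratio of coordinates, while sums, products and sums of squares pick up factors of -4 or 16.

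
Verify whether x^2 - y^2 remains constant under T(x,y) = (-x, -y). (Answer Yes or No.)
Yes

Substitute T(x,y) = (-x, -y) into the expression and compare with the original.

Original: x^2 - y^2
After applying T: (-x)^2 - (-y)^2 = x^2 - y^2

This is identical to the original x^2 - y^2, so the expression is invariant.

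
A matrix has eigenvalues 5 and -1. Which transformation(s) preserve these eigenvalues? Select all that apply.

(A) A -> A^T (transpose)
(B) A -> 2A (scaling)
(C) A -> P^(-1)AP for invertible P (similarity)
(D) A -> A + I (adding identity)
A and C

Eigenvalues are preserved by:
1. Similarity transformations: A -> P^(-1)AP (same characteristic polynomial)
2. Transpose: A^T has the same eigenvalues as A

Eigenvalues are NOT preserved by:
- Adding identity: eigenvalues become 5+1, -1+1
- Scaling: eigenvalues become 10, -2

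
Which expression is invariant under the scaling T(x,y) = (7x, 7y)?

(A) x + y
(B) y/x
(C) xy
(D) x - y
B

Under the uniform scaling T(x,y) = (7x, 7y):
Substitute the transformed coordinates into each option and compare with the original:
(A) x + y  ->  (7x) + (7y) = 7x + 7y   [differs from x + y: not invariant]
(B) y/x  ->  (7y)/(7x) = y/x   [equals y/x: invariant]
(C) xy  ->  (7x)(7y) = 49xy   [differs from xy: not invariant]
(D) x - y  ->  (7x) - (7y) = 7x - 7y   [differs from x - y: not invariant]

Only option (B), y/x, is unchanged by the transformation.
The common factor 7 cancels in a ratio of coordinates, while sums, products and sums of squares pick up factors of 7 or 49.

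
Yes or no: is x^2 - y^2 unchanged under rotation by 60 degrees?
No

Applying rotation by 60 degrees: x' = x*cos(60 degrees) - y*sin(60 degrees) = x/2 - sqrt(3)y/2, y' = x*sin(60 degrees) + y*cos(60 degrees) = sqrt(3)x/2 + y/2

Substituting into x^2 - y^2:
(x/2 - sqrt(3)y/2)^2 - (sqrt(3)x/2 + y/2)^2
= -x^2/2 - sqrt(3)xy + y^2/2

This differs from the original expression x^2 - y^2, so it is NOT invariant.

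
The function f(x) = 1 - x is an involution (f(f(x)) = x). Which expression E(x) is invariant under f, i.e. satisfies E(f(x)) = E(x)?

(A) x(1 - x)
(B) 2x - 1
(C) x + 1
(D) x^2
A

Replace x by f(x) = 1 - x in each option and simplify. As a quick numerical cross-check, also compare E(4) with E(f(4)) = E(-3).

(A) x(1 - x)  ->  (1 - x)(1 - (1 - x)), which simplifies back to x(1 - x); check: E(4) = -12, E(-3) = -12.   [invariant]
(B) 2x - 1  ->  2(1 - x) - 1 = 1 - 2x; check: E(4) = 7 but E(-3) = -7.   [not invariant]
(C) x + 1  ->  (1 - x) + 1 = 2 - x; check: E(4) = 5 but E(-3) = -2.   [not invariant]
(D) x^2  ->  (1 - x)^2 = (x - 1)^2; check: E(4) = 16 but E(-3) = 9.   [not invariant]

Only (A) is unchanged. E is symmetric under swapping x with f(x) = 1 - x, which is exactly what an involution does.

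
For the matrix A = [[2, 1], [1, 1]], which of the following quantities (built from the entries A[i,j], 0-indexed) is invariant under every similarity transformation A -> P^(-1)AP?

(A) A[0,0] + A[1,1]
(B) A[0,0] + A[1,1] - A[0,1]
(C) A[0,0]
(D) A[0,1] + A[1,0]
A

A[0,0] + A[1,1] is the trace of A. By the cyclic property of the trace, tr(P^(-1)AP) = tr(APP^(-1)) = tr(A), so it is the same for every matrix similar to A.

The other combinations are not similarity invariants. For example, take P = [[1, 2], [0, 1]] (det P = 1), so P^(-1) = [[1, -2], [0, 1]] and
B = P^(-1)AP = [[0, -1], [1, 3]].
Evaluating each option on A and on B:
(A) A[0,0] + A[1,1]: 3 for A, 3 for B -> unchanged
(B) A[0,0] + A[1,1] - A[0,1]: 2 for A, 4 for B -> changes
(C) A[0,0]: 2 for A, 0 for B -> changes
(D) A[0,1] + A[1,0]: 2 for A, 0 for B -> changes

Only (A) A[0,0] + A[1,1] = 3 survives (and it does so for every P, not just this one), so it is the invariant.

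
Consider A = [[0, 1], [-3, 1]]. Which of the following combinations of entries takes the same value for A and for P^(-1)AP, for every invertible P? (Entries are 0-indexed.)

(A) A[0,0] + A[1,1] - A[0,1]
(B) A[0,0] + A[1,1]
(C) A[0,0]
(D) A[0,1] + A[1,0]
B

A[0,0] + A[1,1] is the trace of A. By the cyclic property of the trace, tr(P^(-1)AP) = tr(APP^(-1)) = tr(A), so it is the same for every matrix similar to A.

The other combinations are not similarity invariants. For example, take P = [[1, -1], [0, 1]] (det P = 1), so P^(-1) = [[1, 1], [0, 1]] and
B = P^(-1)AP = [[-3, 5], [-3, 4]].
Evaluating each option on A and on B:
(A) A[0,0] + A[1,1] - A[0,1]: 0 for A, -4 for B -> changes
(B) A[0,0] + A[1,1]: 1 for A, 1 for B -> unchanged
(C) A[0,0]: 0 for A, -3 for B -> changes
(D) A[0,1] + A[1,0]: -2 for A, 2 for B -> changes

Only (B) A[0,0] + A[1,1] = 1 survives (and it does so for every P, not just this one), so it is the invariant.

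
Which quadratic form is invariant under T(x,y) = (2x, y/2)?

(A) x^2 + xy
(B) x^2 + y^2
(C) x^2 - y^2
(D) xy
D

T multiplies x by 2 and divides y by 2.
Substitute the transformed coordinates into each option and compare with the original:
(A) x^2 + xy  ->  (2x)^2 + (2x)(y/2) = 4x^2 + xy   [differs from x^2 + xy: not invariant]
(B) x^2 + y^2  ->  (2x)^2 + (y/2)^2 = 4x^2 + y^2/4   [differs from x^2 + y^2: not invariant]
(C) x^2 - y^2  ->  (2x)^2 - (y/2)^2 = 4x^2 - y^2/4   [differs from x^2 - y^2: not invariant]
(D) xy  ->  (2x)(y/2) = xy   [equals xy: invariant]

Only option (D), xy, is unchanged by the transformation.
The factors 2 and 1/2 cancel only in the pure product xy.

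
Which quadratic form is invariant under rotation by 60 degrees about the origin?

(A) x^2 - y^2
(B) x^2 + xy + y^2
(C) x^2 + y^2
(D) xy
C

Rotation by 60 degrees sends (x, y) to (x/2 - sqrt(3)y/2, sqrt(3)x/2 + y/2).
Substitute the transformed coordinates into each option and compare with the original:
(A) x^2 - y^2  ->  (x/2 - sqrt(3)y/2)^2 - (sqrt(3)x/2 + y/2)^2 = -x^2/2 - sqrt(3)xy + y^2/2   [differs from x^2 - y^2: not invariant]
(B) x^2 + xy + y^2  ->  (x/2 - sqrt(3)y/2)^2 + (x/2 - sqrt(3)y/2)(sqrt(3)x/2 + y/2) + (sqrt(3)x/2 + y/2)^2 = sqrt(3)x^2/4 + x^2 - xy/2 - sqrt(3)y^2/4 + y^2   [differs from x^2 + xy + y^2: not invariant]
(C) x^2 + y^2  ->  (x/2 - sqrt(3)y/2)^2 + (sqrt(3)x/2 + y/2)^2 = x^2 + y^2   [equals x^2 + y^2: invariant]
(D) xy  ->  (x/2 - sqrt(3)y/2)(sqrt(3)x/2 + y/2) = sqrt(3)x^2/4 - xy/2 - sqrt(3)y^2/4   [differs from xy: not invariant]

Only option (C), x^2 + y^2, is unchanged by the transformation.
x^2 + y^2 is the squared distance from the origin, which rotations preserve.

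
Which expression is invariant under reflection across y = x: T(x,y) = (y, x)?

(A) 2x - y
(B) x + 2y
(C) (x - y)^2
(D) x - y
C

The map is reflection across y = x: T(x,y) = (y, x).
Substitute the transformed coordinates into each option and compare with the original:
(A) 2x - y  ->  2(y) - (x) = -x + 2y   [differs from 2x - y: not invariant]
(B) x + 2y  ->  (y) + 2(x) = 2x + y   [differs from x + 2y: not invariant]
(C) (x - y)^2  ->  ((y) - (x))^2 = x^2 - 2xy + y^2   [equals (x - y)^2: invariant]
(D) x - y  ->  (y) - (x) = -x + y   [differs from x - y: not invariant]

Only option (C), (x - y)^2, is unchanged by the transformation.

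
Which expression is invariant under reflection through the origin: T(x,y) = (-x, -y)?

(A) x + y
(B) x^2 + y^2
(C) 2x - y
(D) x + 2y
B

The map is reflection through the origin: T(x,y) = (-x, -y).
Substitute the transformed coordinates into each option and compare with the original:
(A) x + y  ->  (-x) + (-y) = -x - y   [differs from x + y: not invariant]
(B) x^2 + y^2  ->  (-x)^2 + (-y)^2 = x^2 + y^2   [equals x^2 + y^2: invariant]
(C) 2x - y  ->  2(-x) - (-y) = -2x + y   [differs from 2x - y: not invariant]
(D) x + 2y  ->  (-x) + 2(-y) = -x - 2y   [differs from x + 2y: not invariant]

Only option (B), x^2 + y^2, is unchanged by the transformation.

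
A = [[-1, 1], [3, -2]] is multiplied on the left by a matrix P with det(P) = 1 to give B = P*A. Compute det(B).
-1

By the multiplicative property of determinants, det(B) = det(P*A) = det(P) * det(A) = det(A),
so the determinant is invariant under multiplication by any determinant-1 matrix; we just need det(A).

det(A) = (-1)(-2) - (1)(3) = 2 - 3 = -1

Therefore det(B) = 1 * (-1) = -1.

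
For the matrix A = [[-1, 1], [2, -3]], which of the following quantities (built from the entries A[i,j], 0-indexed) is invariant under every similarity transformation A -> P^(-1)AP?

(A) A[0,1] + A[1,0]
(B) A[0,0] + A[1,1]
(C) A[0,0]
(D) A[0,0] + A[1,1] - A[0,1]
B

A[0,0] + A[1,1] is the trace of A. By the cyclic property of the trace, tr(P^(-1)AP) = tr(APP^(-1)) = tr(A), so it is the same for every matrix similar to A.

The other combinations are not similarity invariants. For example, take P = [[1, -1], [0, 1]] (det P = 1), so P^(-1) = [[1, 1], [0, 1]] and
B = P^(-1)AP = [[1, -3], [2, -5]].
Evaluating each option on A and on B:
(A) A[0,1] + A[1,0]: 3 for A, -1 for B -> changes
(B) A[0,0] + A[1,1]: -4 for A, -4 for B -> unchanged
(C) A[0,0]: -1 for A, 1 for B -> changes
(D) A[0,0] + A[1,1] - A[0,1]: -5 for A, -1 for B -> changes

Only (B) A[0,0] + A[1,1] = -4 survives (and it does so for every P, not just this one), so it is the invariant.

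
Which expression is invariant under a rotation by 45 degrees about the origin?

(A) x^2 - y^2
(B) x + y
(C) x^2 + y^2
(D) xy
C

A rotation by 45 degrees sends (x, y) to (sqrt(2)x/2 - sqrt(2)y/2, sqrt(2)x/2 + sqrt(2)y/2).
Substitute the transformed coordinates into each option and compare with the original:
(A) x^2 - y^2  ->  (sqrt(2)x/2 - sqrt(2)y/2)^2 - (sqrt(2)x/2 + sqrt(2)y/2)^2 = -2xy   [differs from x^2 - y^2: not invariant]
(B) x + y  ->  (sqrt(2)x/2 - sqrt(2)y/2) + (sqrt(2)x/2 + sqrt(2)y/2) = sqrt(2)x   [differs from x + y: not invariant]
(C) x^2 + y^2  ->  (sqrt(2)x/2 - sqrt(2)y/2)^2 + (sqrt(2)x/2 + sqrt(2)y/2)^2 = x^2 + y^2   [equals x^2 + y^2: invariant]
(D) xy  ->  (sqrt(2)x/2 - sqrt(2)y/2)(sqrt(2)x/2 + sqrt(2)y/2) = x^2/2 - y^2/2   [differs from xy: not invariant]

Only option (C), x^2 + y^2, is unchanged by the transformation.
Geometrically, x^2 + y^2 is the squared distance from the origin, which every rotation about the origin preserves.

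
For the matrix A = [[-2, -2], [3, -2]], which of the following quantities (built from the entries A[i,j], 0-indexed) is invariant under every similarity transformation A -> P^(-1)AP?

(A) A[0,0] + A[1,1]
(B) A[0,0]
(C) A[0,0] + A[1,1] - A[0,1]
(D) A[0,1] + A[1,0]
A

A[0,0] + A[1,1] is the trace of A. By the cyclic property of the trace, tr(P^(-1)AP) = tr(APP^(-1)) = tr(A), so it is the same for every matrix similar to A.

The other combinations are not similarity invariants. For example, take P = [[1, -1], [0, 1]] (det P = 1), so P^(-1) = [[1, 1], [0, 1]] and
B = P^(-1)AP = [[1, -5], [3, -5]].
Evaluating each option on A and on B:
(A) A[0,0] + A[1,1]: -4 for A, -4 for B -> unchanged
(B) A[0,0]: -2 for A, 1 for B -> changes
(C) A[0,0] + A[1,1] - A[0,1]: -2 for A, 1 for B -> changes
(D) A[0,1] + A[1,0]: 1 for A, -2 for B -> changes

Only (A) A[0,0] + A[1,1] = -4 survives (and it does so for every P, not just this one), so it is the invariant.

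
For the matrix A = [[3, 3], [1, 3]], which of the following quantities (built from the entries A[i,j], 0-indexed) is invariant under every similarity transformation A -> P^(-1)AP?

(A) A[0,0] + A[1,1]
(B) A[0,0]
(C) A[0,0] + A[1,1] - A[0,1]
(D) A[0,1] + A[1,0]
A

A[0,0] + A[1,1] is the trace of A. By the cyclic property of the trace, tr(P^(-1)AP) = tr(APP^(-1)) = tr(A), so it is the same for every matrix similar to A.

The other combinations are not similarity invariants. For example, take P = [[2, 1], [1, 1]] (det P = 1), so P^(-1) = [[1, -1], [-1, 2]] and
B = P^(-1)AP = [[4, 2], [1, 2]].
Evaluating each option on A and on B:
(A) A[0,0] + A[1,1]: 6 for A, 6 for B -> unchanged
(B) A[0,0]: 3 for A, 4 for B -> changes
(C) A[0,0] + A[1,1] - A[0,1]: 3 for A, 4 for B -> changes
(D) A[0,1] + A[1,0]: 4 for A, 3 for B -> changes

Only (A) A[0,0] + A[1,1] = 6 survives (and it does so for every P, not just this one), so it is the invariant.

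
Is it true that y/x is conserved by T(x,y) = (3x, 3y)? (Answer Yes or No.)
Yes

Substitute T(x,y) = (3x, 3y) into the expression and compare with the original.

Original: y/x
After applying T: (3y)/(3x) = y/x

This is identical to the original y/x, so the expression is invariant.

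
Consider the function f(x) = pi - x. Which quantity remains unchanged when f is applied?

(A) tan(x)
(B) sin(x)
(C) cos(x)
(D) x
B

For f(x) = pi - x:
sin(pi - x) = sin(x), so sine is invariant under this transformation.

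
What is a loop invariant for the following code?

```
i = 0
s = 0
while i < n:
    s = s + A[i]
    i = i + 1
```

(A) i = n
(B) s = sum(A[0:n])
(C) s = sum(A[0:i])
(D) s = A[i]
C

A loop invariant must hold before the first iteration and be re-established by every execution of the body.

(C) s = sum(A[0:i]): Initially i = 0 and s = 0 = sum of the empty slice A[0:0]. If s = sum(A[0:i]) holds at the top of an iteration, the body sets s to sum(A[0:i]) + A[i] = sum(A[0:i+1]) and then i to i+1, so s = sum(A[0:i]) holds again. At exit i = n, giving s = sum(A[0:n]).

The other options fail:
(A) i = n: false initially (i = 0); it is the exit condition, not an invariant.
(B) s = sum(A[0:n]): false before the loop (s = 0, not the full sum) -- it only becomes true at exit.
(D) s = A[i]: after the first iteration s = A[0] but i = 1, so s = A[i] compares s with the wrong element (and fails in general).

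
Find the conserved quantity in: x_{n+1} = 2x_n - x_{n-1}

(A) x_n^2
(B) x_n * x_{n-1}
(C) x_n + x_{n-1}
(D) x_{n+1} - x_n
D

For the recurrence x_{n+1} = 2x_n - x_{n-1}:

If x_{n+1} = 2x_n - x_{n-1}, then:
x_{n+1} - x_n = x_n - x_{n-1}
The first difference is constant throughout the sequence.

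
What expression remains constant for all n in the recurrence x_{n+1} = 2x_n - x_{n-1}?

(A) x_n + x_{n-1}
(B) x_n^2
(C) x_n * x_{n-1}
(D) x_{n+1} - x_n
D

For the recurrence x_{n+1} = 2x_n - x_{n-1}:

If x_{n+1} = 2x_n - x_{n-1}, then:
x_{n+1} - x_n = x_n - x_{n-1}
The first difference is constant throughout the sequence.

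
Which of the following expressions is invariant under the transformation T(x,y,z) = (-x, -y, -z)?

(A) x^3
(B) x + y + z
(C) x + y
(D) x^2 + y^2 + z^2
D

Apply T(x,y,z) = (-x, -y, -z) to each option, i.e. replace (x, y, z) by the transformed coordinates.
Substitute the transformed coordinates into each option and compare with the original:
(A) x^3  ->  (-x)^3 = -x^3   [differs from x^3: not invariant]
(B) x + y + z  ->  (-x) + (-y) + (-z) = -x - y - z   [differs from x + y + z: not invariant]
(C) x + y  ->  (-x) + (-y) = -x - y   [differs from x + y: not invariant]
(D) x^2 + y^2 + z^2  ->  (-x)^2 + (-y)^2 + (-z)^2 = x^2 + y^2 + z^2   [equals x^2 + y^2 + z^2: invariant]

Only option (D), x^2 + y^2 + z^2, is unchanged by the transformation.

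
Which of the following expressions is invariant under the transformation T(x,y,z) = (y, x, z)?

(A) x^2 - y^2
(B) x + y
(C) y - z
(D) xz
B

Apply T(x,y,z) = (y, x, z) to each option, i.e. replace (x, y, z) by the transformed coordinates.
Substitute the transformed coordinates into each option and compare with the original:
(A) x^2 - y^2  ->  (y)^2 - (x)^2 = -x^2 + y^2   [differs from x^2 - y^2: not invariant]
(B) x + y  ->  (y) + (x) = x + y   [equals x + y: invariant]
(C) y - z  ->  (x) - (z) = x - z   [differs from y - z: not invariant]
(D) xz  ->  (y)(z) = yz   [differs from xz: not invariant]

Only option (B), x + y, is unchanged by the transformation.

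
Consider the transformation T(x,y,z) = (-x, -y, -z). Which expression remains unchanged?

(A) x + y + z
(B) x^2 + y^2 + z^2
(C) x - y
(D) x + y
B

Apply T(x,y,z) = (-x, -y, -z) to each option, i.e. replace (x, y, z) by the transformed coordinates.
Substitute the transformed coordinates into each option and compare with the original:
(A) x + y + z  ->  (-x) + (-y) + (-z) = -x - y - z   [differs from x + y + z: not invariant]
(B) x^2 + y^2 + z^2  ->  (-x)^2 + (-y)^2 + (-z)^2 = x^2 + y^2 + z^2   [equals x^2 + y^2 + z^2: invariant]
(C) x - y  ->  (-x) - (-y) = -x + y   [differs from x - y: not invariant]
(D) x + y  ->  (-x) + (-y) = -x - y   [differs from x + y: not invariant]

Only option (B), x^2 + y^2 + z^2, is unchanged by the transformation.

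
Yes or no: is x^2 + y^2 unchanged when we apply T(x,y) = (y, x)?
Yes

Substitute T(x,y) = (y, x) into the expression and compare with the original.

Original: x^2 + y^2
After applying T: (y)^2 + (x)^2 = x^2 + y^2

This is identical to the original x^2 + y^2, so the expression is invariant.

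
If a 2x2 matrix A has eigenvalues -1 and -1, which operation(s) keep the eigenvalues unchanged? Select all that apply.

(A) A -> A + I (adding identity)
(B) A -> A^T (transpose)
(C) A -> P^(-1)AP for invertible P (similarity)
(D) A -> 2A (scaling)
B and C

Eigenvalues are preserved by:
1. Similarity transformations: A -> P^(-1)AP (same characteristic polynomial)
2. Transpose: A^T has the same eigenvalues as A

Eigenvalues are NOT preserved by:
- Adding identity: eigenvalues become -1+1, -1+1
- Scaling: eigenvalues become -2, -2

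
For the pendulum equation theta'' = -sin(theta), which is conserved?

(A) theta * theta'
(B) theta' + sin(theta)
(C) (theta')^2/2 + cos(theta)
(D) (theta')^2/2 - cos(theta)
D

A first integral I satisfies dI/dt = 0 along every solution. Differentiate each option and use the equation of motion:
(A) d/dt[theta * theta'] = (theta')^2 + theta theta'' = (theta')^2 - theta sin(theta), not identically 0
(B) d/dt[theta' + sin(theta)] = theta'' + cos(theta) theta' = -sin(theta) + theta' cos(theta), not identically 0
(C) d/dt[(theta')^2/2 + cos(theta)] = theta' theta'' - sin(theta) theta' = -2 theta' sin(theta), not identically 0
(D) d/dt[(theta')^2/2 - cos(theta)] = theta' theta'' + sin(theta) theta' = theta'(-sin(theta)) + theta' sin(theta) = 0

Only (D) has zero time-derivative. This is the total energy: kinetic (theta')^2/2 plus potential -cos(theta).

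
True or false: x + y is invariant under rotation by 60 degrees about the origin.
False

Applying rotation by 60 degrees: x' = x*cos(60 degrees) - y*sin(60 degrees) = x/2 - sqrt(3)y/2, y' = x*sin(60 degrees) + y*cos(60 degrees) = sqrt(3)x/2 + y/2

Substituting into x + y:
(x/2 - sqrt(3)y/2) + (sqrt(3)x/2 + y/2)
= x/2 + sqrt(3)x/2 - sqrt(3)y/2 + y/2

This differs from the original expression x + y, so it is NOT invariant.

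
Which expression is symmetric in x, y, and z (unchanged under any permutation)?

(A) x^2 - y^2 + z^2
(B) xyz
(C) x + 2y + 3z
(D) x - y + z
B

A symmetric expression is unchanged when the variables are permuted; here the transformation to test is the swap (x, y) -> (y, x).
A symmetric expression must survive every permutation; the single swap x <-> y already eliminates the distractors, and the keyed expression is also unchanged by x <-> z and y <-> z (each variable enters it in exactly the same way).
Substitute the transformed coordinates into each option and compare with the original:
(A) x^2 - y^2 + z^2  ->  (y)^2 - (x)^2 + z^2 = -x^2 + y^2 + z^2   [differs from x^2 - y^2 + z^2: not invariant]
(B) xyz  ->  (y)(x)z = xyz   [equals xyz: invariant]
(C) x + 2y + 3z  ->  (y) + 2(x) + 3z = 2x + y + 3z   [differs from x + 2y + 3z: not invariant]
(D) x - y + z  ->  (y) - (x) + z = -x + y + z   [differs from x - y + z: not invariant]

Only option (B), xyz, is unchanged by the transformation.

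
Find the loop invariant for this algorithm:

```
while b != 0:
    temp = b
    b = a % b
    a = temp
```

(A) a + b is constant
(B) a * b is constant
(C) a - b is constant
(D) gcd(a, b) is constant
D

A loop invariant must hold before the first iteration and be re-established by every execution of the body.

(D) gcd(a, b) is constant: One iteration replaces (a, b) by (b, a mod b). Since a mod b = a - q*b for an integer q, any common divisor of a and b divides b and a mod b, and conversely; hence gcd(b, a mod b) = gcd(a, b). For instance (33, 5) -> (5, 3) keeps gcd = 1. At exit b = 0 and a = gcd of the original inputs.

The other options fail:
(A) a + b is constant: e.g. (a, b) = (33, 5) -> (5, 3): the sum goes from 38 to 8.
(B) a * b is constant: e.g. (a, b) = (33, 5) -> (5, 3): the product goes from 165 to 15.
(C) a - b is constant: e.g. (a, b) = (33, 5) -> (5, 3): the difference goes from 28 to 2.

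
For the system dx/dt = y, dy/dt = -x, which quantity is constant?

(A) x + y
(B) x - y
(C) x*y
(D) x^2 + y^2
D

A first integral I satisfies dI/dt = 0 along every solution. Differentiate each option and use the equation of motion:
(A) d/dt[x + y] = y + (-x) = y - x, not identically 0
(B) d/dt[x - y] = y - (-x) = x + y, not identically 0
(C) d/dt[x*y] = (dx/dt)y + x(dy/dt) = y^2 - x^2, not identically 0
(D) d/dt[x^2 + y^2] = 2x*dx/dt + 2y*dy/dt = 2x*y + 2y*(-x) = 0

Only (D) has zero time-derivative. So x^2 + y^2 (the squared radius; trajectories are circles) is the conserved quantity.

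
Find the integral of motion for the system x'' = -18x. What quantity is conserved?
E = (x')^2 + 18x^2

Multiply the equation by x':
x' * x'' = -18x * x'
The left side is d/dt[(x')^2/2] and the right side is d/dt[-18x^2/2], so
d/dt[(x')^2/2 + 18x^2/2] = 0, i.e. (x')^2/2 + 18x^2/2 = constant.
Multiplying by 2, the integral of motion is E = (x')^2 + 18x^2.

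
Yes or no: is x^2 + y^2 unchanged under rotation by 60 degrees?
Yes

Applying rotation by 60 degrees: x' = x*cos(60 degrees) - y*sin(60 degrees) = x/2 - sqrt(3)y/2, y' = x*sin(60 degrees) + y*cos(60 degrees) = sqrt(3)x/2 + y/2

Substituting into x^2 + y^2:
(x/2 - sqrt(3)y/2)^2 + (sqrt(3)x/2 + y/2)^2
= x^2 + y^2

This equals the original expression x^2 + y^2, so it IS invariant.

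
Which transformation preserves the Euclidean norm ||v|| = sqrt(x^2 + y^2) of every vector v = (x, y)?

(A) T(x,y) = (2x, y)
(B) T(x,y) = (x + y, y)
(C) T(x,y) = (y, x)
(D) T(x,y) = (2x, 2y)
C

A transformation preserves a norm if ||T(v)|| = ||v|| for every v; a single vector where the norm changes rules an option out.

(A) T(x,y) = (2x, y): v = (1, 0) has norm sqrt((1)^2 + (0)^2) = 1, but T(v) = (2, 0) has norm 2 -- not preserved.
(B) T(x,y) = (x + y, y): v = (0, 1) has norm sqrt((0)^2 + (1)^2) = 1, but T(v) = (1, 1) has norm sqrt(2) -- not preserved.
(C) T(x,y) = (y, x): preserves the norm -- it is an orthogonal map (a rotation/reflection), and (y)^2 + (x)^2 simplifies to x^2 + y^2.
(D) T(x,y) = (2x, 2y): v = (1, 0) has norm sqrt((1)^2 + (0)^2) = 1, but T(v) = (2, 0) has norm 2 -- not preserved.

Therefore the answer is (C).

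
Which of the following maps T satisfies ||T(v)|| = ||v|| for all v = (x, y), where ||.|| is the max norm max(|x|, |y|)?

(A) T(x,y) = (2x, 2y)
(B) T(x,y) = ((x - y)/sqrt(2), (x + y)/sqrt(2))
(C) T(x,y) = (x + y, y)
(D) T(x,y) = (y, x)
D

A transformation preserves a norm if ||T(v)|| = ||v|| for every v; a single vector where the norm changes rules an option out.

(A) T(x,y) = (2x, 2y): v = (1, 0) has norm max(|1|, |0|) = 1, but T(v) = (2, 0) has norm 2 -- not preserved.
(B) T(x,y) = ((x - y)/sqrt(2), (x + y)/sqrt(2)): v = (1, 0) has norm max(|1|, |0|) = 1, but T(v) = (sqrt(2)/2, sqrt(2)/2) has norm sqrt(2)/2 -- not preserved.
(C) T(x,y) = (x + y, y): v = (1, 1) has norm max(|1|, |1|) = 1, but T(v) = (2, 1) has norm 2 -- not preserved.
(D) T(x,y) = (y, x): preserves the norm -- it only permutes the coordinates and/or flips signs, which leaves max(|x|, |y|) unchanged.

Therefore the answer is (D).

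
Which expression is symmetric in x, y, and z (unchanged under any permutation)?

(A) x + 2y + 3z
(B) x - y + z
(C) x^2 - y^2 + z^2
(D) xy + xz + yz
D

A symmetric expression is unchanged when the variables are permuted; here the transformation to test is the swap (x, y) -> (y, x).
A symmetric expression must survive every permutation; the single swap x <-> y already eliminates the distractors, and the keyed expression is also unchanged by x <-> z and y <-> z (each variable enters it in exactly the same way).
Substitute the transformed coordinates into each option and compare with the original:
(A) x + 2y + 3z  ->  (y) + 2(x) + 3z = 2x + y + 3z   [differs from x + 2y + 3z: not invariant]
(B) x - y + z  ->  (y) - (x) + z = -x + y + z   [differs from x - y + z: not invariant]
(C) x^2 - y^2 + z^2  ->  (y)^2 - (x)^2 + z^2 = -x^2 + y^2 + z^2   [differs from x^2 - y^2 + z^2: not invariant]
(D) xy + xz + yz  ->  (y)(x) + (y)z + (x)z = xy + xz + yz   [equals xy + xz + yz: invariant]

Only option (D), xy + xz + yz, is unchanged by the transformation.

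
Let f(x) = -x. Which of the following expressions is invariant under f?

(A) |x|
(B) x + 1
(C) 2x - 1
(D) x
A

For f(x) = -x:
Applying f replaces x by -x. Since |-x| = |x|, the absolute value is unchanged by f, whereas x -> -x, 2x - 1 -> -2x - 1 and x + 1 -> -x + 1 all change.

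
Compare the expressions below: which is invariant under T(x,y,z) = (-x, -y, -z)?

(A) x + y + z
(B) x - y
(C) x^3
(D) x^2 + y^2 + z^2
D

Apply T(x,y,z) = (-x, -y, -z) to each option, i.e. replace (x, y, z) by the transformed coordinates.
Substitute the transformed coordinates into each option and compare with the original:
(A) x + y + z  ->  (-x) + (-y) + (-z) = -x - y - z   [differs from x + y + z: not invariant]
(B) x - y  ->  (-x) - (-y) = -x + y   [differs from x - y: not invariant]
(C) x^3  ->  (-x)^3 = -x^3   [differs from x^3: not invariant]
(D) x^2 + y^2 + z^2  ->  (-x)^2 + (-y)^2 + (-z)^2 = x^2 + y^2 + z^2   [equals x^2 + y^2 + z^2: invariant]

Only option (D), x^2 + y^2 + z^2, is unchanged by the transformation.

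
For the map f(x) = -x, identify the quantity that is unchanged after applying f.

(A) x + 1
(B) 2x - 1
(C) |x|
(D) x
C

For f(x) = -x:
Applying f replaces x by -x. Since |-x| = |x|, the absolute value is unchanged by f, whereas x -> -x, 2x - 1 -> -2x - 1 and x + 1 -> -x + 1 all change.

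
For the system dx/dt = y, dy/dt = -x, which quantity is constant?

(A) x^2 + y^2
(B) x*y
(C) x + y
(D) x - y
A

A first integral I satisfies dI/dt = 0 along every solution. Differentiate each option and use the equation of motion:
(A) d/dt[x^2 + y^2] = 2x*dx/dt + 2y*dy/dt = 2x*y + 2y*(-x) = 0
(B) d/dt[x*y] = (dx/dt)y + x(dy/dt) = y^2 - x^2, not identically 0
(C) d/dt[x + y] = y + (-x) = y - x, not identically 0
(D) d/dt[x - y] = y - (-x) = x + y, not identically 0

Only (A) has zero time-derivative. So x^2 + y^2 (the squared radius; trajectories are circles) is the conserved quantity.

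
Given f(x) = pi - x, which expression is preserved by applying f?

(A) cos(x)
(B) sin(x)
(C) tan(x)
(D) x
B

For f(x) = pi - x:
sin(pi - x) = sin(x), so sine is invariant under this transformation.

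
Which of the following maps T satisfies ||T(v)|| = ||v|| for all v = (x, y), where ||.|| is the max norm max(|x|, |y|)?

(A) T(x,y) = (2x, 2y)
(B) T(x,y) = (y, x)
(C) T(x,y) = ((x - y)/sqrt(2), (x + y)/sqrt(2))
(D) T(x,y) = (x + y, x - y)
B

A transformation preserves a norm if ||T(v)|| = ||v|| for every v; a single vector where the norm changes rules an option out.

(A) T(x,y) = (2x, 2y): v = (1, 0) has norm max(|1|, |0|) = 1, but T(v) = (2, 0) has norm 2 -- not preserved.
(B) T(x,y) = (y, x): preserves the norm -- it only permutes the coordinates and/or flips signs, which leaves max(|x|, |y|) unchanged.
(C) T(x,y) = ((x - y)/sqrt(2), (x + y)/sqrt(2)): v = (1, 0) has norm max(|1|, |0|) = 1, but T(v) = (sqrt(2)/2, sqrt(2)/2) has norm sqrt(2)/2 -- not preserved.
(D) T(x,y) = (x + y, x - y): v = (1, 1) has norm max(|1|, |1|) = 1, but T(v) = (2, 0) has norm 2 -- not preserved.

Therefore the answer is (B).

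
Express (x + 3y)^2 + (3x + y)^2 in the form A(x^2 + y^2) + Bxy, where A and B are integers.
10(x^2 + y^2) + 12xy

Expanding: (x + 3y)^2 = x^2 + 6xy + 9y^2
(3x + y)^2 = 9x^2 + 6xy + y^2
Sum = (1+9)(x^2+y^2) + 12xy = 10(x^2 + y^2) + 12xy
This is symmetric in x and y.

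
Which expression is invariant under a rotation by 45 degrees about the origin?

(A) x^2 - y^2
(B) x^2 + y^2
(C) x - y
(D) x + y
B

A rotation by 45 degrees sends (x, y) to (sqrt(2)x/2 - sqrt(2)y/2, sqrt(2)x/2 + sqrt(2)y/2).
Substitute the transformed coordinates into each option and compare with the original:
(A) x^2 - y^2  ->  (sqrt(2)x/2 - sqrt(2)y/2)^2 - (sqrt(2)x/2 + sqrt(2)y/2)^2 = -2xy   [differs from x^2 - y^2: not invariant]
(B) x^2 + y^2  ->  (sqrt(2)x/2 - sqrt(2)y/2)^2 + (sqrt(2)x/2 + sqrt(2)y/2)^2 = x^2 + y^2   [equals x^2 + y^2: invariant]
(C) x - y  ->  (sqrt(2)x/2 - sqrt(2)y/2) - (sqrt(2)x/2 + sqrt(2)y/2) = -sqrt(2)y   [differs from x - y: not invariant]
(D) x + y  ->  (sqrt(2)x/2 - sqrt(2)y/2) + (sqrt(2)x/2 + sqrt(2)y/2) = sqrt(2)x   [differs from x + y: not invariant]

Only option (B), x^2 + y^2, is unchanged by the transformation.
Geometrically, x^2 + y^2 is the squared distance from the origin, which every rotation about the origin preserves.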